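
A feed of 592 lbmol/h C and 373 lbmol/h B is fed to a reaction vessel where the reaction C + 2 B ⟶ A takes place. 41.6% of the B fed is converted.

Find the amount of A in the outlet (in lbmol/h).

77.6 lbmol/h

B reacted = 0.416 × 373 = 155.2 lbmol/h; ν_B = −2, so ξ = 155.2/2 = 77.58 lbmol/h.
Outlet amounts (n = n₀ + ν ξ):
  C: 592 − 1(77.58) = 514.4
  B: 373 − 2(77.58) = 217.8
  A: 0 + 1(77.58) = 77.58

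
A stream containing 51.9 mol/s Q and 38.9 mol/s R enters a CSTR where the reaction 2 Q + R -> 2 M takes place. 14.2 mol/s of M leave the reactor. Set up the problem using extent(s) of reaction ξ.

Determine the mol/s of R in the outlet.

31.8 mol/s

For M: n = n₀ + 2ξ → 14.2 = 0 + 2ξ, giving ξ = 7.1 mol/s.
Outlet amounts (n = n₀ + ν ξ):
  Q: 51.9 − 2(7.1) = 37.7
  R: 38.9 − 1(7.1) = 31.8
  M: 0 + 2(7.1) = 14.2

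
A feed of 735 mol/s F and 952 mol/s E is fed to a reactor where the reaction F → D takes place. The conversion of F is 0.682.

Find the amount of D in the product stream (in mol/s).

F reacted = 0.682 × 735 = 501.3 mol/s; ν_F = −1, so ξ = 501.3/1 = 501.3 mol/s.
Outlet amounts (n = n₀ + ν ξ):
  F: 735 − 1(501.3) = 233.7
  D: 0 + 1(501.3) = 501.3
  E: 952 (inert)

501 mol/s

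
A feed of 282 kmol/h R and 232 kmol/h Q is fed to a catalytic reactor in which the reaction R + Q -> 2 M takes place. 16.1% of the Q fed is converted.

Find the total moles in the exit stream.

Q reacted = 0.161 × 232 = 37.35 kmol/h; ν_Q = −1, so ξ = 37.35/1 = 37.35 kmol/h.
Outlet amounts (n = n₀ + ν ξ):
  R: 282 − 1(37.35) = 244.6
  Q: 232 − 1(37.35) = 194.6
  M: 0 + 2(37.35) = 74.7
Total out = 244.6 + 194.6 + 74.7 = 514 kmol/h.

514 kmol/h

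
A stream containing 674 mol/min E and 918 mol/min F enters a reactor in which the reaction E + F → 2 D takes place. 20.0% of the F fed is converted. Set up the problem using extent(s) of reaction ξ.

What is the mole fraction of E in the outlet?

0.308

F reacted = 0.2 × 918 = 183.6 mol/min; ν_F = −1, so ξ = 183.6/1 = 183.6 mol/min.
Outlet amounts (n = n₀ + ν ξ):
  E: 674 − 1(183.6) = 490.4
  F: 918 − 1(183.6) = 734.4
  D: 0 + 2(183.6) = 367.2
Total out = 1592 mol/min; y_E = 490.4 / 1592 = 0.308.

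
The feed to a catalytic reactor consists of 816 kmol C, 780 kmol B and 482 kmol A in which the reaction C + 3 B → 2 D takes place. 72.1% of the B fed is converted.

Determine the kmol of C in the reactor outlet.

629 kmol

B reacted = 0.721 × 780 = 562.4 kmol; ν_B = −3, so ξ = 562.4/3 = 187.5 kmol.
Outlet amounts (n = n₀ + ν ξ):
  C: 816 − 1(187.5) = 628.5
  B: 780 − 3(187.5) = 217.6
  D: 0 + 2(187.5) = 374.9
  A: 482 (inert)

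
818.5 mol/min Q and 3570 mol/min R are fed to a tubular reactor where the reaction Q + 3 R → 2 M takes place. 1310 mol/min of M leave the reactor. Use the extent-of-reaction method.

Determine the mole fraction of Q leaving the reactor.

For M: n = n₀ + 2ξ → 1310 = 0 + 2ξ, giving ξ = 655 mol/min.
Outlet amounts (n = n₀ + ν ξ):
  Q: 818.5 − 1(655) = 163.5
  R: 3570 − 3(655) = 1605
  M: 0 + 2(655) = 1310
Total out = 3078 mol/min; y_Q = 163.5 / 3078 = 0.05311.

0.0531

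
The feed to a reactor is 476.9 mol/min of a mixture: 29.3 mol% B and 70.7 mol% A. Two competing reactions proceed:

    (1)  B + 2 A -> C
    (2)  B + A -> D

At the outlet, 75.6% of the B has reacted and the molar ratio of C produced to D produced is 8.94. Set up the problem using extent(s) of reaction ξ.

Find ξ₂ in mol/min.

ξ₂ = 10.6 mol/min

Conversion of B: B consumed = 0.756 × 139.7 = 105.6 mol/min = 1ξ₁ + 1ξ₂.
Selectivity: 1ξ₁ / (1ξ₂) = 8.94 → ξ₁ = 8.94 ξ₂.
Substitute: (1·8.94 + 1) ξ₂ = 105.6 → ξ₂ = 10.63 mol/min, ξ₁ = 95.01 mol/min.
Outlet amounts (n = n₀ + Σ ν·ξ):
  B: 139.7 − 1(95.01) − 1(10.63) = 34.09
  A: 337.2 − 2(95.01) − 1(10.63) = 136.5
  C: 0 + 1(95.01) = 95.01
  D: 0 + 1(10.63) = 10.63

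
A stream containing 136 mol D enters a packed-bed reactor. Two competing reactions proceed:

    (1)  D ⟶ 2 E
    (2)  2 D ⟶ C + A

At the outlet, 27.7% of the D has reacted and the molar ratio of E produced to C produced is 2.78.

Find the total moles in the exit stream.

151 mol

Conversion of D: D consumed = 0.277 × 136 = 37.67 mol = 1ξ₁ + 2ξ₂.
Selectivity: 2ξ₁ / (1ξ₂) = 2.78 → ξ₁ = 1.39 ξ₂.
Substitute: (1·1.39 + 2) ξ₂ = 37.67 → ξ₂ = 11.11 mol, ξ₁ = 15.45 mol.
Outlet amounts (n = n₀ + Σ ν·ξ):
  D: 136 − 1(15.45) − 2(11.11) = 98.33
  E: 0 + 2(15.45) = 30.89
  C: 0 + 1(11.11) = 11.11
  A: 0 + 1(11.11) = 11.11
Total out = 98.33 + 30.89 + 11.11 + 11.11 = 151.4 mol.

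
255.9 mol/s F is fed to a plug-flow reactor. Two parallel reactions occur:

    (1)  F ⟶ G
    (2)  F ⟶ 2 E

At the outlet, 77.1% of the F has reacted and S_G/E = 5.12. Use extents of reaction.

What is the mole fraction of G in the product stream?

0.657

Conversion of F: F consumed = 0.771 × 255.9 = 197.3 mol/s = 1ξ₁ + 1ξ₂.
Selectivity: 1ξ₁ / (2ξ₂) = 5.12 → ξ₁ = 10.24 ξ₂.
Substitute: (1·10.24 + 1) ξ₂ = 197.3 → ξ₂ = 17.55 mol/s, ξ₁ = 179.7 mol/s.
Outlet amounts (n = n₀ + Σ ν·ξ):
  F: 255.9 − 1(179.7) − 1(17.55) = 58.6
  G: 0 + 1(179.7) = 179.7
  E: 0 + 2(17.55) = 35.11
Total out = 273.5 mol/s; y_G = 179.7 / 273.5 = 0.6573.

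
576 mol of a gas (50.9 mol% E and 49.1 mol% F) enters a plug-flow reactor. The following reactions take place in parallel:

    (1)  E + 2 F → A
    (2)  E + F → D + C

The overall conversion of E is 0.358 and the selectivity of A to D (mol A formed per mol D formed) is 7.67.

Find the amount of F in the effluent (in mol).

Conversion of E: E consumed = 0.358 × 293.2 = 105 mol = 1ξ₁ + 1ξ₂.
Selectivity: 1ξ₁ / (1ξ₂) = 7.67 → ξ₁ = 7.67 ξ₂.
Substitute: (1·7.67 + 1) ξ₂ = 105 → ξ₂ = 12.11 mol, ξ₁ = 92.85 mol.
Outlet amounts (n = n₀ + Σ ν·ξ):
  E: 293.2 − 1(92.85) − 1(12.11) = 188.2
  F: 282.8 − 2(92.85) − 1(12.11) = 85
  A: 0 + 1(92.85) = 92.85
  D: 0 + 1(12.11) = 12.11
  C: 0 + 1(12.11) = 12.11

85 mol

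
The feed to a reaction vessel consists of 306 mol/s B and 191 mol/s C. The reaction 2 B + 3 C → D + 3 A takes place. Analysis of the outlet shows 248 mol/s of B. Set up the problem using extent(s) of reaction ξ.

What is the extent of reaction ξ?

For B: n = n₀ − 2ξ → 248 = 306 − 2ξ, giving ξ = 29 mol/s.
Outlet amounts (n = n₀ + ν ξ):
  B: 306 − 2(29) = 248
  C: 191 − 3(29) = 104
  D: 0 + 1(29) = 29
  A: 0 + 3(29) = 87

ξ = 29 mol/s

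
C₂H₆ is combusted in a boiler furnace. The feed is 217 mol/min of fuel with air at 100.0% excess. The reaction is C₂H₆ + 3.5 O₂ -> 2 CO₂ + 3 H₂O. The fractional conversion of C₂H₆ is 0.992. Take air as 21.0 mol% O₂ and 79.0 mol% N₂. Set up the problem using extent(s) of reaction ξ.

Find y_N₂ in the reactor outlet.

0.756

Stoichiometric O₂ = 3.5 × 217 = 759.5 mol/min; O₂ fed = 759.5 × 2.000 = 1519 mol/min.
N₂ fed = 1519 × 79/21 = 5714 mol/min.
Fuel reacted = 0.992 × 217 → ξ = 215.3 mol/min.
Outlet (n = n₀ + ν ξ):
  C₂H₆: 217 − 1(215.3) = 1.736
  O₂: 1519 − 3.5(215.3) = 765.6
  N₂: 5714 (inert)
  CO₂: 0 + 2(215.3) = 430.5
  H₂O: 0 + 3(215.3) = 645.8
Total out = 7558 mol/min; y_N₂ = 5714 / 7558 = 0.7561.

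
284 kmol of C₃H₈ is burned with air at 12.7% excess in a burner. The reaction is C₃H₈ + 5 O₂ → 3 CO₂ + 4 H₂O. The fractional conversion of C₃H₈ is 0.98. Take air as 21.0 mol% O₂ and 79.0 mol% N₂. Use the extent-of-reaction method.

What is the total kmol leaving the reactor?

Stoichiometric O₂ = 5 × 284 = 1420 kmol; O₂ fed = 1420 × 1.127 = 1600 kmol.
N₂ fed = 1600 × 79/21 = 6020 kmol.
Fuel reacted = 0.98 × 284 → ξ = 278.3 kmol.
Outlet (n = n₀ + ν ξ):
  C₃H₈: 284 − 1(278.3) = 5.68
  O₂: 1600 − 5(278.3) = 208.7
  N₂: 6020 (inert)
  CO₂: 0 + 3(278.3) = 835
  H₂O: 0 + 4(278.3) = 1113
Total out = 5.68 + 208.7 + 6020 + 835 + 1113 = 8183 kmol.

8180 kmol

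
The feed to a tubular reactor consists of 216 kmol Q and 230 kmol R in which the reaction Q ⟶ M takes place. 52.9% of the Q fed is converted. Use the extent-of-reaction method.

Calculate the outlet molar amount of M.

114 kmol

Q reacted = 0.529 × 216 = 114.3 kmol; ν_Q = −1, so ξ = 114.3/1 = 114.3 kmol.
Outlet amounts (n = n₀ + ν ξ):
  Q: 216 − 1(114.3) = 101.7
  M: 0 + 1(114.3) = 114.3
  R: 230 (inert)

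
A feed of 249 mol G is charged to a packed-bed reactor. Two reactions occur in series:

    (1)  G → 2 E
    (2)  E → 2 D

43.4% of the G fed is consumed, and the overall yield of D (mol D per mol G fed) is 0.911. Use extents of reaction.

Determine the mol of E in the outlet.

103 mol

Conversion of G: G consumed = 1ξ₁ = 0.434 × 249 → ξ₁ = 108.1 mol.
Yield of D: 2ξ₂ / 249 = 0.911 → ξ₂ = 113.4 mol.
Outlet amounts (n = n₀ + Σ ν·ξ):
  G: 249 − 1(108.1) = 140.9
  E: 0 + 2(108.1) − 1(113.4) = 102.7
  D: 0 + 2(113.4) = 226.8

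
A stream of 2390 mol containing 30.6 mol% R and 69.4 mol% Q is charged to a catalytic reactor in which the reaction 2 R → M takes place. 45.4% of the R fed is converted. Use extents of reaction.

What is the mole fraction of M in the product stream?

R reacted = 0.454 × 731.3 = 332 mol; ν_R = −2, so ξ = 332/2 = 166 mol.
Outlet amounts (n = n₀ + ν ξ):
  R: 731.3 − 2(166) = 399.3
  M: 0 + 1(166) = 166
  Q: 1659 (inert)
Total out = 2224 mol; y_M = 166 / 2224 = 0.07465.

0.0746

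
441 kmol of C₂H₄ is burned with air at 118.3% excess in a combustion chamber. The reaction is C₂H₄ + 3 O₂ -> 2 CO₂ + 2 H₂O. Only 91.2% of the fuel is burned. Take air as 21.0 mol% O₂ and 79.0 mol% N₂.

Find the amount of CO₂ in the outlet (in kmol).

804 kmol

Stoichiometric O₂ = 3 × 441 = 1323 kmol; O₂ fed = 1323 × 2.183 = 2888 kmol.
N₂ fed = 2888 × 79/21 = 10860 kmol.
Fuel reacted = 0.912 × 441 → ξ = 402.2 kmol.
Outlet (n = n₀ + ν ξ):
  C₂H₄: 441 − 1(402.2) = 38.81
  O₂: 2888 − 3(402.2) = 1682
  N₂: 10860 (inert)
  CO₂: 0 + 2(402.2) = 804.4
  H₂O: 0 + 2(402.2) = 804.4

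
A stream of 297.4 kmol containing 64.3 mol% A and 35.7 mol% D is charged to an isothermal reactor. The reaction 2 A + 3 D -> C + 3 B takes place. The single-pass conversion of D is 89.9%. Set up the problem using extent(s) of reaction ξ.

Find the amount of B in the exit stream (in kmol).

95.4 kmol

D reacted = 0.899 × 106.2 = 95.45 kmol; ν_D = −3, so ξ = 95.45/3 = 31.82 kmol.
Outlet amounts (n = n₀ + ν ξ):
  A: 191.2 − 2(31.82) = 127.6
  D: 106.2 − 3(31.82) = 10.72
  C: 0 + 1(31.82) = 31.82
  B: 0 + 3(31.82) = 95.45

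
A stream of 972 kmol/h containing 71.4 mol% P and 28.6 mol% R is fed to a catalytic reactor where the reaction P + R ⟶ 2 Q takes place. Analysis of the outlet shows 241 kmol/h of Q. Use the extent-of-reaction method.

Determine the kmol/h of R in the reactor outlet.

157 kmol/h

For Q: n = n₀ + 2ξ → 241 = 0 + 2ξ, giving ξ = 120.5 kmol/h.
Outlet amounts (n = n₀ + ν ξ):
  P: 694 − 1(120.5) = 573.5
  R: 278 − 1(120.5) = 157.5
  Q: 0 + 2(120.5) = 241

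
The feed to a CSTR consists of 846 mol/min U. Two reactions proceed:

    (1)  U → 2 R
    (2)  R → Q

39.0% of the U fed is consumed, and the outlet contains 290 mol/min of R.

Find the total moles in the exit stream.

1180 mol/min

Conversion of U: U consumed = 1ξ₁ = 0.39 × 846 → ξ₁ = 329.9 mol/min.
R balance: n_R = 0 + 2ξ₁ − 1ξ₂ = 290 → ξ₂ = (2·329.9 − 290)/1 = 369.9 mol/min.
Outlet amounts (n = n₀ + Σ ν·ξ):
  U: 846 − 1(329.9) = 516.1
  R: 0 + 2(329.9) − 1(369.9) = 290
  Q: 0 + 1(369.9) = 369.9
Total out = 516.1 + 290 + 369.9 = 1176 mol/min.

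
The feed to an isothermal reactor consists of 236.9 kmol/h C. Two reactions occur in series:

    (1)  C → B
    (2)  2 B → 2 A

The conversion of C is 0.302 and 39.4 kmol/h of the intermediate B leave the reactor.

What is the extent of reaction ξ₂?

Conversion of C: C consumed = 1ξ₁ = 0.302 × 236.9 → ξ₁ = 71.54 kmol/h.
B balance: n_B = 0 + 1ξ₁ − 2ξ₂ = 39.4 → ξ₂ = (1·71.54 − 39.4)/2 = 16.07 kmol/h.
Outlet amounts (n = n₀ + Σ ν·ξ):
  C: 236.9 − 1(71.54) = 165.4
  B: 0 + 1(71.54) − 2(16.07) = 39.4
  A: 0 + 2(16.07) = 32.14

ξ₂ = 16.1 kmol/h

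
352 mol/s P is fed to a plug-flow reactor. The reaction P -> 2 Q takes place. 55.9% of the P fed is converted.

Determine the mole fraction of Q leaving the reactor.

0.717

P reacted = 0.559 × 352 = 196.8 mol/s; ν_P = −1, so ξ = 196.8/1 = 196.8 mol/s.
Outlet amounts (n = n₀ + ν ξ):
  P: 352 − 1(196.8) = 155.2
  Q: 0 + 2(196.8) = 393.5
Total out = 548.8 mol/s; y_Q = 393.5 / 548.8 = 0.7171.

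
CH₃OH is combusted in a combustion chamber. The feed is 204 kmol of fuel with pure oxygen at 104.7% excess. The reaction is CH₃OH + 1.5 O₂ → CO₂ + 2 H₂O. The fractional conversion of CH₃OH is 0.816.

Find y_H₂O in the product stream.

Stoichiometric O₂ = 1.5 × 204 = 306 kmol; O₂ fed = 306 × 2.047 = 626.4 kmol.
Fuel reacted = 0.816 × 204 → ξ = 166.5 kmol.
Outlet (n = n₀ + ν ξ):
  CH₃OH: 204 − 1(166.5) = 37.54
  O₂: 626.4 − 1.5(166.5) = 376.7
  CO₂: 0 + 1(166.5) = 166.5
  H₂O: 0 + 2(166.5) = 332.9
Total out = 913.6 kmol; y_H₂O = 332.9 / 913.6 = 0.3644.

0.364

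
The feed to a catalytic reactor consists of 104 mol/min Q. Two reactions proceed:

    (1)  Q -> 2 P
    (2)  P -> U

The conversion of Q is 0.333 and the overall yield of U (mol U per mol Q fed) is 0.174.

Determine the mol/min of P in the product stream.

Conversion of Q: Q consumed = 1ξ₁ = 0.333 × 104 → ξ₁ = 34.63 mol/min.
Yield of U: 1ξ₂ / 104 = 0.174 → ξ₂ = 18.1 mol/min.
Outlet amounts (n = n₀ + Σ ν·ξ):
  Q: 104 − 1(34.63) = 69.37
  P: 0 + 2(34.63) − 1(18.1) = 51.17
  U: 0 + 1(18.1) = 18.1

51.2 mol/min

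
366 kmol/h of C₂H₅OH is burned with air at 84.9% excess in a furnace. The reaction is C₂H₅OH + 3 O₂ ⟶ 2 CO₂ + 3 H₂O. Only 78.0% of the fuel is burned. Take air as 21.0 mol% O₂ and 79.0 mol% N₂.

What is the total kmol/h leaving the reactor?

Stoichiometric O₂ = 3 × 366 = 1098 kmol/h; O₂ fed = 1098 × 1.849 = 2030 kmol/h.
N₂ fed = 2030 × 79/21 = 7637 kmol/h.
Fuel reacted = 0.78 × 366 → ξ = 285.5 kmol/h.
Outlet (n = n₀ + ν ξ):
  C₂H₅OH: 366 − 1(285.5) = 80.52
  O₂: 2030 − 3(285.5) = 1174
  N₂: 7637 (inert)
  CO₂: 0 + 2(285.5) = 571
  H₂O: 0 + 3(285.5) = 856.4
Total out = 80.52 + 1174 + 7637 + 571 + 856.4 = 10320 kmol/h.

10300 kmol/h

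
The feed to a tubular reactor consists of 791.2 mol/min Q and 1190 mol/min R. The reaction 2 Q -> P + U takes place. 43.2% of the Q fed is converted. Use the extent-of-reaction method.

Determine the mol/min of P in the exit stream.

Q reacted = 0.432 × 791.2 = 341.8 mol/min; ν_Q = −2, so ξ = 341.8/2 = 170.9 mol/min.
Outlet amounts (n = n₀ + ν ξ):
  Q: 791.2 − 2(170.9) = 449.4
  P: 0 + 1(170.9) = 170.9
  U: 0 + 1(170.9) = 170.9
  R: 1190 (inert)

171 mol/min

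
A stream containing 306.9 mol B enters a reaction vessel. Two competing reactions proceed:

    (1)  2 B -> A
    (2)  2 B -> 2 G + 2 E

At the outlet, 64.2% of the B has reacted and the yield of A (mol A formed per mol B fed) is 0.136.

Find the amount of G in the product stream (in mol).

114 mol

Yield of A: 1ξ₁ / 306.9 = 0.136 → ξ₁ = 41.74 mol.
Conversion of B: 2ξ₁ + 2ξ₂ = 0.642 × 306.9 = 197 → ξ₂ = 56.78 mol.
Outlet amounts (n = n₀ + Σ ν·ξ):
  B: 306.9 − 2(41.74) − 2(56.78) = 109.9
  A: 0 + 1(41.74) = 41.74
  G: 0 + 2(56.78) = 113.6
  E: 0 + 2(56.78) = 113.6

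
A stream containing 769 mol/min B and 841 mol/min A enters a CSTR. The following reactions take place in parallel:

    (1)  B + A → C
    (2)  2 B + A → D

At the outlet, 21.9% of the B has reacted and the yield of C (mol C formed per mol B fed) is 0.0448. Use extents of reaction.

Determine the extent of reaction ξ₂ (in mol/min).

Yield of C: 1ξ₁ / 769 = 0.0448 → ξ₁ = 34.45 mol/min.
Conversion of B: 1ξ₁ + 2ξ₂ = 0.219 × 769 = 168.4 → ξ₂ = 66.98 mol/min.
Outlet amounts (n = n₀ + Σ ν·ξ):
  B: 769 − 1(34.45) − 2(66.98) = 600.6
  A: 841 − 1(34.45) − 1(66.98) = 739.6
  C: 0 + 1(34.45) = 34.45
  D: 0 + 1(66.98) = 66.98

ξ₂ = 67 mol/min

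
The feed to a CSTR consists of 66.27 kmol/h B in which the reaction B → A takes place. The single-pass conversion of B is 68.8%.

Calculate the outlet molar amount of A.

B reacted = 0.688 × 66.27 = 45.59 kmol/h; ν_B = −1, so ξ = 45.59/1 = 45.59 kmol/h.
Outlet amounts (n = n₀ + ν ξ):
  B: 66.27 − 1(45.59) = 20.68
  A: 0 + 1(45.59) = 45.59

45.6 kmol/h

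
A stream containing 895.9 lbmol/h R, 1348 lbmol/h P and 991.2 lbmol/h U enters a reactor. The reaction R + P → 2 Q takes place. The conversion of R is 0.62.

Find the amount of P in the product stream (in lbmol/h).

793 lbmol/h

R reacted = 0.62 × 895.9 = 555.5 lbmol/h; ν_R = −1, so ξ = 555.5/1 = 555.5 lbmol/h.
Outlet amounts (n = n₀ + ν ξ):
  R: 895.9 − 1(555.5) = 340.4
  P: 1348 − 1(555.5) = 792.5
  Q: 0 + 2(555.5) = 1111
  U: 991.2 (inert)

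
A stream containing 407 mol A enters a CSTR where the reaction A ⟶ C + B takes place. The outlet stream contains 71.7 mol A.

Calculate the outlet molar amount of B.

For A: n = n₀ − 1ξ → 71.7 = 407 − 1ξ, giving ξ = 335.3 mol.
Outlet amounts (n = n₀ + ν ξ):
  A: 407 − 1(335.3) = 71.7
  C: 0 + 1(335.3) = 335.3
  B: 0 + 1(335.3) = 335.3

335 mol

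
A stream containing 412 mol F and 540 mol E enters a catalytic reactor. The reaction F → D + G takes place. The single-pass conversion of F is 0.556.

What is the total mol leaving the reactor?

F reacted = 0.556 × 412 = 229.1 mol; ν_F = −1, so ξ = 229.1/1 = 229.1 mol.
Outlet amounts (n = n₀ + ν ξ):
  F: 412 − 1(229.1) = 182.9
  D: 0 + 1(229.1) = 229.1
  G: 0 + 1(229.1) = 229.1
  E: 540 (inert)
Total out = 182.9 + 229.1 + 229.1 + 540 = 1181 mol.

1180 mol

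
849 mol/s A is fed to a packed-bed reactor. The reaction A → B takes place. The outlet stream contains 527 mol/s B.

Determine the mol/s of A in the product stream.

For B: n = n₀ + 1ξ → 527 = 0 + 1ξ, giving ξ = 527 mol/s.
Outlet amounts (n = n₀ + ν ξ):
  A: 849 − 1(527) = 322
  B: 0 + 1(527) = 527

322 mol/s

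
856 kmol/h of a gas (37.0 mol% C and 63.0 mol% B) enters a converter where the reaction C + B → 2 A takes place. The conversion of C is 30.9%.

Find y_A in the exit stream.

C reacted = 0.309 × 316.7 = 97.87 kmol/h; ν_C = −1, so ξ = 97.87/1 = 97.87 kmol/h.
Outlet amounts (n = n₀ + ν ξ):
  C: 316.7 − 1(97.87) = 218.9
  B: 539.3 − 1(97.87) = 441.4
  A: 0 + 2(97.87) = 195.7
Total out = 856 kmol/h; y_A = 195.7 / 856 = 0.2287.

0.229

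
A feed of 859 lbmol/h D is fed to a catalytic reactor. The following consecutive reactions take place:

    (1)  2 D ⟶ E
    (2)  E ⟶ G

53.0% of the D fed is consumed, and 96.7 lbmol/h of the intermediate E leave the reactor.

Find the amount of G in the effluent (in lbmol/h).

131 lbmol/h

Conversion of D: D consumed = 2ξ₁ = 0.53 × 859 → ξ₁ = 227.6 lbmol/h.
E balance: n_E = 0 + 1ξ₁ − 1ξ₂ = 96.7 → ξ₂ = (1·227.6 − 96.7)/1 = 130.9 lbmol/h.
Outlet amounts (n = n₀ + Σ ν·ξ):
  D: 859 − 2(227.6) = 403.7
  E: 0 + 1(227.6) − 1(130.9) = 96.7
  G: 0 + 1(130.9) = 130.9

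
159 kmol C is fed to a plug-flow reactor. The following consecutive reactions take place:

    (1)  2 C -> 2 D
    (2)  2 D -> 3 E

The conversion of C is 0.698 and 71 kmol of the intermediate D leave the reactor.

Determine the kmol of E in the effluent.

60 kmol

Conversion of C: C consumed = 2ξ₁ = 0.698 × 159 → ξ₁ = 55.49 kmol.
D balance: n_D = 0 + 2ξ₁ − 2ξ₂ = 71 → ξ₂ = (2·55.49 − 71)/2 = 19.99 kmol.
Outlet amounts (n = n₀ + Σ ν·ξ):
  C: 159 − 2(55.49) = 48.02
  D: 0 + 2(55.49) − 2(19.99) = 71
  E: 0 + 3(19.99) = 59.97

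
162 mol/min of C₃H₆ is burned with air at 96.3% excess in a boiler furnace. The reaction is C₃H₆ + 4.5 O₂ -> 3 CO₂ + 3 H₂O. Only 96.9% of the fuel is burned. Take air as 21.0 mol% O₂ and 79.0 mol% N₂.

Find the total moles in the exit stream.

7050 mol/min

Stoichiometric O₂ = 4.5 × 162 = 729 mol/min; O₂ fed = 729 × 1.963 = 1431 mol/min.
N₂ fed = 1431 × 79/21 = 5383 mol/min.
Fuel reacted = 0.969 × 162 → ξ = 157 mol/min.
Outlet (n = n₀ + ν ξ):
  C₃H₆: 162 − 1(157) = 5.022
  O₂: 1431 − 4.5(157) = 724.6
  N₂: 5383 (inert)
  CO₂: 0 + 3(157) = 470.9
  H₂O: 0 + 3(157) = 470.9
Total out = 5.022 + 724.6 + 5383 + 470.9 + 470.9 = 7055 mol/min.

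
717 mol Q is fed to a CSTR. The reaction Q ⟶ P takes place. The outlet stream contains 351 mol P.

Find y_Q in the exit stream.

0.51

For P: n = n₀ + 1ξ → 351 = 0 + 1ξ, giving ξ = 351 mol.
Outlet amounts (n = n₀ + ν ξ):
  Q: 717 − 1(351) = 366
  P: 0 + 1(351) = 351
Total out = 717 mol; y_Q = 366 / 717 = 0.5105.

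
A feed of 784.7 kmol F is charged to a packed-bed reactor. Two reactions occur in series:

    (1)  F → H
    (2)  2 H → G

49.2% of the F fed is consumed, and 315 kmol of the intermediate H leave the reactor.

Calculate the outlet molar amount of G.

35.5 kmol

Conversion of F: F consumed = 1ξ₁ = 0.492 × 784.7 → ξ₁ = 386.1 kmol.
H balance: n_H = 0 + 1ξ₁ − 2ξ₂ = 315 → ξ₂ = (1·386.1 − 315)/2 = 35.54 kmol.
Outlet amounts (n = n₀ + Σ ν·ξ):
  F: 784.7 − 1(386.1) = 398.6
  H: 0 + 1(386.1) − 2(35.54) = 315
  G: 0 + 1(35.54) = 35.54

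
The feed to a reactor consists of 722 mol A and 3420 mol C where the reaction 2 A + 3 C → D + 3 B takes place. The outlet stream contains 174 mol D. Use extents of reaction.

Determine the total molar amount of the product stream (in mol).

For D: n = n₀ + 1ξ → 174 = 0 + 1ξ, giving ξ = 174 mol.
Outlet amounts (n = n₀ + ν ξ):
  A: 722 − 2(174) = 374
  C: 3420 − 3(174) = 2898
  D: 0 + 1(174) = 174
  B: 0 + 3(174) = 522
Total out = 374 + 2898 + 174 + 522 = 3968 mol.

3970 mol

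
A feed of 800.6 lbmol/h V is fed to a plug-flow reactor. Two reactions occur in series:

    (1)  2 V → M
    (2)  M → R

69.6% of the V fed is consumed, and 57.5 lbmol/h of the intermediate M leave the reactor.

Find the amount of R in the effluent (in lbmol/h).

Conversion of V: V consumed = 2ξ₁ = 0.696 × 800.6 → ξ₁ = 278.6 lbmol/h.
M balance: n_M = 0 + 1ξ₁ − 1ξ₂ = 57.5 → ξ₂ = (1·278.6 − 57.5)/1 = 221.1 lbmol/h.
Outlet amounts (n = n₀ + Σ ν·ξ):
  V: 800.6 − 2(278.6) = 243.4
  M: 0 + 1(278.6) − 1(221.1) = 57.5
  R: 0 + 1(221.1) = 221.1

221 lbmol/h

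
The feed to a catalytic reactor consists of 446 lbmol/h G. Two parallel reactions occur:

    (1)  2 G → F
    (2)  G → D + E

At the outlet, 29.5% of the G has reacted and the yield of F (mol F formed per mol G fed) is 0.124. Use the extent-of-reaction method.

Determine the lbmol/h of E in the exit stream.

Yield of F: 1ξ₁ / 446 = 0.124 → ξ₁ = 55.3 lbmol/h.
Conversion of G: 2ξ₁ + 1ξ₂ = 0.295 × 446 = 131.6 → ξ₂ = 20.96 lbmol/h.
Outlet amounts (n = n₀ + Σ ν·ξ):
  G: 446 − 2(55.3) − 1(20.96) = 314.4
  F: 0 + 1(55.3) = 55.3
  D: 0 + 1(20.96) = 20.96
  E: 0 + 1(20.96) = 20.96

21 lbmol/h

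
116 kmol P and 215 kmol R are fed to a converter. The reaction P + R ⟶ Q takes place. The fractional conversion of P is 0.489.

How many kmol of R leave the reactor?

158 kmol

P reacted = 0.489 × 116 = 56.72 kmol; ν_P = −1, so ξ = 56.72/1 = 56.72 kmol.
Outlet amounts (n = n₀ + ν ξ):
  P: 116 − 1(56.72) = 59.28
  R: 215 − 1(56.72) = 158.3
  Q: 0 + 1(56.72) = 56.72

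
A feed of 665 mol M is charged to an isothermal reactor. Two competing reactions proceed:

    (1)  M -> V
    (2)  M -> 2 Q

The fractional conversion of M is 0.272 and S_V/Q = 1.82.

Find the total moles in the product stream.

Conversion of M: M consumed = 0.272 × 665 = 180.9 mol = 1ξ₁ + 1ξ₂.
Selectivity: 1ξ₁ / (2ξ₂) = 1.82 → ξ₁ = 3.64 ξ₂.
Substitute: (1·3.64 + 1) ξ₂ = 180.9 → ξ₂ = 38.98 mol, ξ₁ = 141.9 mol.
Outlet amounts (n = n₀ + Σ ν·ξ):
  M: 665 − 1(141.9) − 1(38.98) = 484.1
  V: 0 + 1(141.9) = 141.9
  Q: 0 + 2(38.98) = 77.97
Total out = 484.1 + 141.9 + 77.97 = 704 mol.

704 mol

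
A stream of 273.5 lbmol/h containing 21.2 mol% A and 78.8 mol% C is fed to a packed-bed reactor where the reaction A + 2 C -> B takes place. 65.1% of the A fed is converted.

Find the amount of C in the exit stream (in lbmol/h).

140 lbmol/h

A reacted = 0.651 × 57.98 = 37.75 lbmol/h; ν_A = −1, so ξ = 37.75/1 = 37.75 lbmol/h.
Outlet amounts (n = n₀ + ν ξ):
  A: 57.98 − 1(37.75) = 20.24
  C: 215.5 − 2(37.75) = 140
  B: 0 + 1(37.75) = 37.75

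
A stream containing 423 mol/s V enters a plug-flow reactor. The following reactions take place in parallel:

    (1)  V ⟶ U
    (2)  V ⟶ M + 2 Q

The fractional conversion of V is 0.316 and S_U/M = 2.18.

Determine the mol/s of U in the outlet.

Conversion of V: V consumed = 0.316 × 423 = 133.7 mol/s = 1ξ₁ + 1ξ₂.
Selectivity: 1ξ₁ / (1ξ₂) = 2.18 → ξ₁ = 2.18 ξ₂.
Substitute: (1·2.18 + 1) ξ₂ = 133.7 → ξ₂ = 42.03 mol/s, ξ₁ = 91.63 mol/s.
Outlet amounts (n = n₀ + Σ ν·ξ):
  V: 423 − 1(91.63) − 1(42.03) = 289.3
  U: 0 + 1(91.63) = 91.63
  M: 0 + 1(42.03) = 42.03
  Q: 0 + 2(42.03) = 84.07

91.6 mol/s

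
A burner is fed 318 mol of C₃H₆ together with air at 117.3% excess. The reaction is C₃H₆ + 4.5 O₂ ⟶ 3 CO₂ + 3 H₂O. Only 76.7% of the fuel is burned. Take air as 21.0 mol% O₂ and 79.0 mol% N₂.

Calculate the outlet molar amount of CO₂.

Stoichiometric O₂ = 4.5 × 318 = 1431 mol; O₂ fed = 1431 × 2.173 = 3110 mol.
N₂ fed = 3110 × 79/21 = 11700 mol.
Fuel reacted = 0.767 × 318 → ξ = 243.9 mol.
Outlet (n = n₀ + ν ξ):
  C₃H₆: 318 − 1(243.9) = 74.09
  O₂: 3110 − 4.5(243.9) = 2012
  N₂: 11700 (inert)
  CO₂: 0 + 3(243.9) = 731.7
  H₂O: 0 + 3(243.9) = 731.7

732 mol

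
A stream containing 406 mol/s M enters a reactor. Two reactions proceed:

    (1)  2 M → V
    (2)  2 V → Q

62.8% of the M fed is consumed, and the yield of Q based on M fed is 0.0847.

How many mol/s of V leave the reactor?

Conversion of M: M consumed = 2ξ₁ = 0.628 × 406 → ξ₁ = 127.5 mol/s.
Yield of Q: 1ξ₂ / 406 = 0.0847 → ξ₂ = 34.39 mol/s.
Outlet amounts (n = n₀ + Σ ν·ξ):
  M: 406 − 2(127.5) = 151
  V: 0 + 1(127.5) − 2(34.39) = 58.71
  Q: 0 + 1(34.39) = 34.39

58.7 mol/s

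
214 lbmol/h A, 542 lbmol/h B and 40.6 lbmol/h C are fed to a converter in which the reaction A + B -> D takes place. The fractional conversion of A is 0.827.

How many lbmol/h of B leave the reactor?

A reacted = 0.827 × 214 = 177 lbmol/h; ν_A = −1, so ξ = 177/1 = 177 lbmol/h.
Outlet amounts (n = n₀ + ν ξ):
  A: 214 − 1(177) = 37.02
  B: 542 − 1(177) = 365
  D: 0 + 1(177) = 177
  C: 40.6 (inert)

365 lbmol/h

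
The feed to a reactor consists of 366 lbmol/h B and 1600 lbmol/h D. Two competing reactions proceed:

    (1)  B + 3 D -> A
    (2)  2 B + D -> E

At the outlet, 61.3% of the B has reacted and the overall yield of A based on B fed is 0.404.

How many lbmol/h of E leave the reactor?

Yield of A: 1ξ₁ / 366 = 0.404 → ξ₁ = 147.9 lbmol/h.
Conversion of B: 1ξ₁ + 2ξ₂ = 0.613 × 366 = 224.4 → ξ₂ = 38.25 lbmol/h.
Outlet amounts (n = n₀ + Σ ν·ξ):
  B: 366 − 1(147.9) − 2(38.25) = 141.6
  D: 1600 − 3(147.9) − 1(38.25) = 1118
  A: 0 + 1(147.9) = 147.9
  E: 0 + 1(38.25) = 38.25

38.2 lbmol/h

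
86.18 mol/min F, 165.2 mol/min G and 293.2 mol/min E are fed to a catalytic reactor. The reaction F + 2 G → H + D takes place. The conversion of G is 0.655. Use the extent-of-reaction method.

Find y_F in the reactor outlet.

G reacted = 0.655 × 165.2 = 108.2 mol/min; ν_G = −2, so ξ = 108.2/2 = 54.1 mol/min.
Outlet amounts (n = n₀ + ν ξ):
  F: 86.18 − 1(54.1) = 32.08
  G: 165.2 − 2(54.1) = 56.99
  H: 0 + 1(54.1) = 54.1
  D: 0 + 1(54.1) = 54.1
  E: 293.2 (inert)
Total out = 490.5 mol/min; y_F = 32.08 / 490.5 = 0.0654.

0.0654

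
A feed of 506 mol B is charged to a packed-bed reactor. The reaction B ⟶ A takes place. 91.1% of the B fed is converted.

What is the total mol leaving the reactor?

506 mol

B reacted = 0.911 × 506 = 461 mol; ν_B = −1, so ξ = 461/1 = 461 mol.
Outlet amounts (n = n₀ + ν ξ):
  B: 506 − 1(461) = 45.03
  A: 0 + 1(461) = 461
Total out = 45.03 + 461 = 506 mol.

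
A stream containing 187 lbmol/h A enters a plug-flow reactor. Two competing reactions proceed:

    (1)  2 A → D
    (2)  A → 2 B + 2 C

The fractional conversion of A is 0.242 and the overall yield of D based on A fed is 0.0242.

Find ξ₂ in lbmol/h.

ξ₂ = 36.2 lbmol/h

Yield of D: 1ξ₁ / 187 = 0.0242 → ξ₁ = 4.525 lbmol/h.
Conversion of A: 2ξ₁ + 1ξ₂ = 0.242 × 187 = 45.25 → ξ₂ = 36.2 lbmol/h.
Outlet amounts (n = n₀ + Σ ν·ξ):
  A: 187 − 2(4.525) − 1(36.2) = 141.7
  D: 0 + 1(4.525) = 4.525
  B: 0 + 2(36.2) = 72.41
  C: 0 + 2(36.2) = 72.41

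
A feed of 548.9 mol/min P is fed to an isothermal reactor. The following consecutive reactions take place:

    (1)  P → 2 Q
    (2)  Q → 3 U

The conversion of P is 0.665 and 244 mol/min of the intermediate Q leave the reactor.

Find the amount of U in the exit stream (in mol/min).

1460 mol/min

Conversion of P: P consumed = 1ξ₁ = 0.665 × 548.9 → ξ₁ = 365 mol/min.
Q balance: n_Q = 0 + 2ξ₁ − 1ξ₂ = 244 → ξ₂ = (2·365 − 244)/1 = 486 mol/min.
Outlet amounts (n = n₀ + Σ ν·ξ):
  P: 548.9 − 1(365) = 183.9
  Q: 0 + 2(365) − 1(486) = 244
  U: 0 + 3(486) = 1458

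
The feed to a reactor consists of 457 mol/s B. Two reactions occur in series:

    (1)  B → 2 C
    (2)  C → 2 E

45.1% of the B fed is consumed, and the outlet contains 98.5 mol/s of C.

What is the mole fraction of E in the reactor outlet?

0.642

Conversion of B: B consumed = 1ξ₁ = 0.451 × 457 → ξ₁ = 206.1 mol/s.
C balance: n_C = 0 + 2ξ₁ − 1ξ₂ = 98.5 → ξ₂ = (2·206.1 − 98.5)/1 = 313.7 mol/s.
Outlet amounts (n = n₀ + Σ ν·ξ):
  B: 457 − 1(206.1) = 250.9
  C: 0 + 2(206.1) − 1(313.7) = 98.5
  E: 0 + 2(313.7) = 627.4
Total out = 976.8 mol/s; y_E = 627.4 / 976.8 = 0.6423.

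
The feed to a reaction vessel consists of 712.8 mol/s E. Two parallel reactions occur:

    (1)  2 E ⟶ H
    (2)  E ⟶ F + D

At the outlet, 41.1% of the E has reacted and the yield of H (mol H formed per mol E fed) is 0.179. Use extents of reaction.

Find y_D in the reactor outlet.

Yield of H: 1ξ₁ / 712.8 = 0.179 → ξ₁ = 127.6 mol/s.
Conversion of E: 2ξ₁ + 1ξ₂ = 0.411 × 712.8 = 293 → ξ₂ = 37.78 mol/s.
Outlet amounts (n = n₀ + Σ ν·ξ):
  E: 712.8 − 2(127.6) − 1(37.78) = 419.8
  H: 0 + 1(127.6) = 127.6
  F: 0 + 1(37.78) = 37.78
  D: 0 + 1(37.78) = 37.78
Total out = 623 mol/s; y_D = 37.78 / 623 = 0.06064.

0.0606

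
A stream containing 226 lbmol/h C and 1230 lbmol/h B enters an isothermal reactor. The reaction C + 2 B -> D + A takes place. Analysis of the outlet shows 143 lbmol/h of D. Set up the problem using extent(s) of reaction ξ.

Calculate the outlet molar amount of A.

For D: n = n₀ + 1ξ → 143 = 0 + 1ξ, giving ξ = 143 lbmol/h.
Outlet amounts (n = n₀ + ν ξ):
  C: 226 − 1(143) = 83
  B: 1230 − 2(143) = 944
  D: 0 + 1(143) = 143
  A: 0 + 1(143) = 143

143 lbmol/h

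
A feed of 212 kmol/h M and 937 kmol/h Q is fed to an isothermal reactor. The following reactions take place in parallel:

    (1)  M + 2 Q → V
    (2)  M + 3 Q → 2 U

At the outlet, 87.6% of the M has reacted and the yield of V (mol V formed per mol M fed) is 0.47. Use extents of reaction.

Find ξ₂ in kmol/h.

Yield of V: 1ξ₁ / 212 = 0.47 → ξ₁ = 99.64 kmol/h.
Conversion of M: 1ξ₁ + 1ξ₂ = 0.876 × 212 = 185.7 → ξ₂ = 86.07 kmol/h.
Outlet amounts (n = n₀ + Σ ν·ξ):
  M: 212 − 1(99.64) − 1(86.07) = 26.29
  Q: 937 − 2(99.64) − 3(86.07) = 479.5
  V: 0 + 1(99.64) = 99.64
  U: 0 + 2(86.07) = 172.1

ξ₂ = 86.1 kmol/h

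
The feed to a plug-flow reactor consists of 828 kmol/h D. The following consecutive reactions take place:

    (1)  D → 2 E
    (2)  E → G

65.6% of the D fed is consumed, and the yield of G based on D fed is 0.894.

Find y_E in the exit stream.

Conversion of D: D consumed = 1ξ₁ = 0.656 × 828 → ξ₁ = 543.2 kmol/h.
Yield of G: 1ξ₂ / 828 = 0.894 → ξ₂ = 740.2 kmol/h.
Outlet amounts (n = n₀ + Σ ν·ξ):
  D: 828 − 1(543.2) = 284.8
  E: 0 + 2(543.2) − 1(740.2) = 346.1
  G: 0 + 1(740.2) = 740.2
Total out = 1371 kmol/h; y_E = 346.1 / 1371 = 0.2524.

0.252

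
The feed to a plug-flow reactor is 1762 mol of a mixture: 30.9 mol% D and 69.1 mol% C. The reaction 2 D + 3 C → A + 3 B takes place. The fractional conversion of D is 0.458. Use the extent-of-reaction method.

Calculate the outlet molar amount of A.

125 mol

D reacted = 0.458 × 544.5 = 249.4 mol; ν_D = −2, so ξ = 249.4/2 = 124.7 mol.
Outlet amounts (n = n₀ + ν ξ):
  D: 544.5 − 2(124.7) = 295.1
  C: 1218 − 3(124.7) = 843.5
  A: 0 + 1(124.7) = 124.7
  B: 0 + 3(124.7) = 374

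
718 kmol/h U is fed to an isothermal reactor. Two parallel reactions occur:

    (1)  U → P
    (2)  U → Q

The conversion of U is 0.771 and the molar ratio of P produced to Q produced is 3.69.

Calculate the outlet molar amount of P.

Conversion of U: U consumed = 0.771 × 718 = 553.6 kmol/h = 1ξ₁ + 1ξ₂.
Selectivity: 1ξ₁ / (1ξ₂) = 3.69 → ξ₁ = 3.69 ξ₂.
Substitute: (1·3.69 + 1) ξ₂ = 553.6 → ξ₂ = 118 kmol/h, ξ₁ = 435.5 kmol/h.
Outlet amounts (n = n₀ + Σ ν·ξ):
  U: 718 − 1(435.5) − 1(118) = 164.4
  P: 0 + 1(435.5) = 435.5
  Q: 0 + 1(118) = 118

436 kmol/h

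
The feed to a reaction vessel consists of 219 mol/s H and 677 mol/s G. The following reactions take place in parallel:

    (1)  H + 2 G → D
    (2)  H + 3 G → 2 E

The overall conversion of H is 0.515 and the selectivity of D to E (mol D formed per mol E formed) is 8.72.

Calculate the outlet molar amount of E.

12.2 mol/s

Conversion of H: H consumed = 0.515 × 219 = 112.8 mol/s = 1ξ₁ + 1ξ₂.
Selectivity: 1ξ₁ / (2ξ₂) = 8.72 → ξ₁ = 17.44 ξ₂.
Substitute: (1·17.44 + 1) ξ₂ = 112.8 → ξ₂ = 6.116 mol/s, ξ₁ = 106.7 mol/s.
Outlet amounts (n = n₀ + Σ ν·ξ):
  H: 219 − 1(106.7) − 1(6.116) = 106.2
  G: 677 − 2(106.7) − 3(6.116) = 445.3
  D: 0 + 1(106.7) = 106.7
  E: 0 + 2(6.116) = 12.23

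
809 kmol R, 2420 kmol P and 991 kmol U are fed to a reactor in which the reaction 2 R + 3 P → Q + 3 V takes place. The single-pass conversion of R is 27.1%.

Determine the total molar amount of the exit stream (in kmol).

4110 kmol

R reacted = 0.271 × 809 = 219.2 kmol; ν_R = −2, so ξ = 219.2/2 = 109.6 kmol.
Outlet amounts (n = n₀ + ν ξ):
  R: 809 − 2(109.6) = 589.8
  P: 2420 − 3(109.6) = 2091
  Q: 0 + 1(109.6) = 109.6
  V: 0 + 3(109.6) = 328.9
  U: 991 (inert)
Total out = 589.8 + 2091 + 109.6 + 328.9 + 991 = 4110 kmol.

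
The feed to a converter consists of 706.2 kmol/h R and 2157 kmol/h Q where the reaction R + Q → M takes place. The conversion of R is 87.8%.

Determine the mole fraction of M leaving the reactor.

0.276

R reacted = 0.878 × 706.2 = 620 kmol/h; ν_R = −1, so ξ = 620/1 = 620 kmol/h.
Outlet amounts (n = n₀ + ν ξ):
  R: 706.2 − 1(620) = 86.16
  Q: 2157 − 1(620) = 1537
  M: 0 + 1(620) = 620
Total out = 2243 kmol/h; y_M = 620 / 2243 = 0.2764.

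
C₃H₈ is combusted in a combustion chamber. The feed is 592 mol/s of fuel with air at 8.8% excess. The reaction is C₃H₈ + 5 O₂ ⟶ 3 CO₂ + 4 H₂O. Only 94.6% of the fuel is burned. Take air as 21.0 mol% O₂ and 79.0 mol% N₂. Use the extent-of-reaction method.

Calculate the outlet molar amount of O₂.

Stoichiometric O₂ = 5 × 592 = 2960 mol/s; O₂ fed = 2960 × 1.088 = 3220 mol/s.
N₂ fed = 3220 × 79/21 = 12120 mol/s.
Fuel reacted = 0.946 × 592 → ξ = 560 mol/s.
Outlet (n = n₀ + ν ξ):
  C₃H₈: 592 − 1(560) = 31.97
  O₂: 3220 − 5(560) = 420.3
  N₂: 12120 (inert)
  CO₂: 0 + 3(560) = 1680
  H₂O: 0 + 4(560) = 2240

420 mol/s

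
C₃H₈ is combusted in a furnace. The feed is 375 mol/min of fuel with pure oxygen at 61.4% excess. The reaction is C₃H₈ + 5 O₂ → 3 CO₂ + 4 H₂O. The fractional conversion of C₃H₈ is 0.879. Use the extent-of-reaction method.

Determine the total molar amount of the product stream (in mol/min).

3730 mol/min

Stoichiometric O₂ = 5 × 375 = 1875 mol/min; O₂ fed = 1875 × 1.614 = 3026 mol/min.
Fuel reacted = 0.879 × 375 → ξ = 329.6 mol/min.
Outlet (n = n₀ + ν ξ):
  C₃H₈: 375 − 1(329.6) = 45.38
  O₂: 3026 − 5(329.6) = 1378
  CO₂: 0 + 3(329.6) = 988.9
  H₂O: 0 + 4(329.6) = 1318
Total out = 45.38 + 1378 + 988.9 + 1318 = 3731 mol/min.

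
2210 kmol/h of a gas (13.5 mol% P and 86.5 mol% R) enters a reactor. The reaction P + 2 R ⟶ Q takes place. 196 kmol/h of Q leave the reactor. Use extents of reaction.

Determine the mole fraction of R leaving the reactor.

0.836

For Q: n = n₀ + 1ξ → 196 = 0 + 1ξ, giving ξ = 196 kmol/h.
Outlet amounts (n = n₀ + ν ξ):
  P: 298.4 − 1(196) = 102.4
  R: 1912 − 2(196) = 1520
  Q: 0 + 1(196) = 196
Total out = 1818 kmol/h; y_R = 1520 / 1818 = 0.8359.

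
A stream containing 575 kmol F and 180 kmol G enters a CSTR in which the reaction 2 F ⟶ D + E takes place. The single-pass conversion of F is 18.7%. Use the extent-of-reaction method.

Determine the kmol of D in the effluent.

53.8 kmol

F reacted = 0.187 × 575 = 107.5 kmol; ν_F = −2, so ξ = 107.5/2 = 53.76 kmol.
Outlet amounts (n = n₀ + ν ξ):
  F: 575 − 2(53.76) = 467.5
  D: 0 + 1(53.76) = 53.76
  E: 0 + 1(53.76) = 53.76
  G: 180 (inert)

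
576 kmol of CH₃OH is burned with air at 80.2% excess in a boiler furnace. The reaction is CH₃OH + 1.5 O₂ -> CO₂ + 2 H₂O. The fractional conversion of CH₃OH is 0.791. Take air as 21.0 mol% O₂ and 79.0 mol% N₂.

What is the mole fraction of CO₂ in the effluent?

0.0554

Stoichiometric O₂ = 1.5 × 576 = 864 kmol; O₂ fed = 864 × 1.802 = 1557 kmol.
N₂ fed = 1557 × 79/21 = 5857 kmol.
Fuel reacted = 0.791 × 576 → ξ = 455.6 kmol.
Outlet (n = n₀ + ν ξ):
  CH₃OH: 576 − 1(455.6) = 120.4
  O₂: 1557 − 1.5(455.6) = 873.5
  N₂: 5857 (inert)
  CO₂: 0 + 1(455.6) = 455.6
  H₂O: 0 + 2(455.6) = 911.2
Total out = 8218 kmol; y_CO₂ = 455.6 / 8218 = 0.05544.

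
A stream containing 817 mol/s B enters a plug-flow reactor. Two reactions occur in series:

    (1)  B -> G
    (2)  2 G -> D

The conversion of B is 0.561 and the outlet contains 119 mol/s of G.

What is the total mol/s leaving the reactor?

Conversion of B: B consumed = 1ξ₁ = 0.561 × 817 → ξ₁ = 458.3 mol/s.
G balance: n_G = 0 + 1ξ₁ − 2ξ₂ = 119 → ξ₂ = (1·458.3 − 119)/2 = 169.7 mol/s.
Outlet amounts (n = n₀ + Σ ν·ξ):
  B: 817 − 1(458.3) = 358.7
  G: 0 + 1(458.3) − 2(169.7) = 119
  D: 0 + 1(169.7) = 169.7
Total out = 358.7 + 119 + 169.7 = 647.3 mol/s.

647 mol/s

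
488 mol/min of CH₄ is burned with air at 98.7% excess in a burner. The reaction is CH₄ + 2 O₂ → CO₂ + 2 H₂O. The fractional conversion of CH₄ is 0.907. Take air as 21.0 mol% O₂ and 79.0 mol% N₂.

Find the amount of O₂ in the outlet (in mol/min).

Stoichiometric O₂ = 2 × 488 = 976 mol/min; O₂ fed = 976 × 1.987 = 1939 mol/min.
N₂ fed = 1939 × 79/21 = 7296 mol/min.
Fuel reacted = 0.907 × 488 → ξ = 442.6 mol/min.
Outlet (n = n₀ + ν ξ):
  CH₄: 488 − 1(442.6) = 45.38
  O₂: 1939 − 2(442.6) = 1054
  N₂: 7296 (inert)
  CO₂: 0 + 1(442.6) = 442.6
  H₂O: 0 + 2(442.6) = 885.2

1050 mol/min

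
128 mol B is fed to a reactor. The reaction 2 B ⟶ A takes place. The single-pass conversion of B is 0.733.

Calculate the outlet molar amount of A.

46.9 mol

B reacted = 0.733 × 128 = 93.82 mol; ν_B = −2, so ξ = 93.82/2 = 46.91 mol.
Outlet amounts (n = n₀ + ν ξ):
  B: 128 − 2(46.91) = 34.18
  A: 0 + 1(46.91) = 46.91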